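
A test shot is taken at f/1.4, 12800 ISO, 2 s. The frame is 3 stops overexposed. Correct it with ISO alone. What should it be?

ISO 1600

Overexposed by 3 stops → need 3 stops darker.
ISO: 12800 → 6400 → 3200 → 1600.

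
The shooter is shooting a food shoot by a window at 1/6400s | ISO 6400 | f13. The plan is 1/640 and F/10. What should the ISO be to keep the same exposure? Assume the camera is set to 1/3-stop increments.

ISO 400

Shutter speed: 1/6400 → 1/5000 → 1/4000 → 1/3200 → 1/2500 → 1/2000 → 1/1600 → 1/1250 → 1/1000 → 1/800 → 1/640 — 3 1/3 stops slower (brighter).
Aperture: f/13 → f/11 → f/10 — 2/3 stop larger aperture (brighter).
Net change so far: 4 stops brighter. Offset with the ISO: 6400 → 5000 → 4000 → 3200 → 2500 → 2000 → 1600 → 1250 → 1000 → 800 → 640 → 500 → 400.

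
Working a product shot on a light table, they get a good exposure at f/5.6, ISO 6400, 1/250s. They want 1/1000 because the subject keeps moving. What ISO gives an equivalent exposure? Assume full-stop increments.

Shutter speed: 1/250 → 1/500 → 1/1000 — 2 stops shorter (darker).
Need 2 stops brighter from the ISO: 6400 → 12800 → 25600.

ISO 25600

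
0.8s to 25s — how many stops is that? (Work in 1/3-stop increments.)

5 stops

0.8 → 1 → 1.3 → 1.6 → 2 → 2.5 → 3.2 → 4 → 5 → 6 → 8 → 10 → 13 → 15 → 20 → 25 — count the steps: 15 third-stops = 5 stops.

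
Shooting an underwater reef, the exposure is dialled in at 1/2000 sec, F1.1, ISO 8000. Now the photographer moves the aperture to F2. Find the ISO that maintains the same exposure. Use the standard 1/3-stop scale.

Aperture: f/1.1 → f/1.2 → f/1.4 → f/1.6 → f/1.8 → f/2 — 1 2/3 stops smaller aperture (darker).
Need 1 2/3 stops brighter from the ISO: 8000 → 10000 → 12800 → 16000 → 20000 → 25600.

ISO 25600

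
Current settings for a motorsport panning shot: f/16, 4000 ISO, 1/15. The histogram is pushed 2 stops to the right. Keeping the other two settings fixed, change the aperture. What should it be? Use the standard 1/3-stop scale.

Overexposed by 2 stops → need 2 stops darker.
Aperture: f/16 → f/18 → f/20 → f/22 → f/25 → f/29 → f/32.

f/32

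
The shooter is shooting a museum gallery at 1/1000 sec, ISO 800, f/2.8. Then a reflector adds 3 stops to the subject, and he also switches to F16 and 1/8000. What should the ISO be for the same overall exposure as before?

Scene light: 3 stops brighter.
Aperture: f/2.8 → f/4 → f/5.6 → f/8 → f/11 → f/16 — 5 stops stopped down (darker).
Shutter speed: 1/1000 → 1/2000 → 1/4000 → 1/8000 — 3 stops shorter (darker).
Net so far: 5 stops darker. ISO: 800 → 1600 → 3200 → 6400 → 12800 → 25600.

ISO 25600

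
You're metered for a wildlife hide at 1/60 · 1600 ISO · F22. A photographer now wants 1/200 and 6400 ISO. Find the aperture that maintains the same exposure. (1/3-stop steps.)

Shutter speed: 1/60 → 1/80 → 1/100 → 1/125 → 1/160 → 1/200 — 1 2/3 stops shorter (darker).
ISO: 1600 → 2000 → 2500 → 3200 → 4000 → 5000 → 6400 — 2 stops higher (brighter).
Net change so far: 1/3 stop brighter. Offset with the aperture: f/22 → f/25.

f/25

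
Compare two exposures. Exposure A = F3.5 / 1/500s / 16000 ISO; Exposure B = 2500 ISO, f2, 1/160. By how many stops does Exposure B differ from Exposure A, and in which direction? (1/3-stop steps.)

Aperture: f/3.5 → f/3.2 → f/2.8 → f/2.5 → f/2.2 → f/2 — 1 2/3 stops wider (brighter).
Shutter speed: 1/500 → 1/400 → 1/320 → 1/250 → 1/200 → 1/160 — 1 2/3 stops longer (brighter).
ISO: 16000 → 12800 → 10000 → 8000 → 6400 → 5000 → 4000 → 3200 → 2500 — 2 2/3 stops lower (darker).
Net: +1 2/3 +1 2/3 −2 2/3 = +2/3 stops.

2/3 stop brighter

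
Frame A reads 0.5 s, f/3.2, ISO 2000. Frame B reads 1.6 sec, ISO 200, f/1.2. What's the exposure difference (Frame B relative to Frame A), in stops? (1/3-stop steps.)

1 stop brighter

Aperture: f/3.2 → f/2.8 → f/2.5 → f/2.2 → f/2 → f/1.8 → f/1.6 → f/1.4 → f/1.2 — 2 2/3 stops larger aperture (brighter).
Shutter speed: 0.5 → 0.6 → 0.8 → 1 → 1.3 → 1.6 — 1 2/3 stops longer (brighter).
ISO: 2000 → 1600 → 1250 → 1000 → 800 → 640 → 500 → 400 → 320 → 250 → 200 — 3 1/3 stops dropped (darker).
Net: +2 2/3 +1 2/3 −3 1/3 = +1 stop.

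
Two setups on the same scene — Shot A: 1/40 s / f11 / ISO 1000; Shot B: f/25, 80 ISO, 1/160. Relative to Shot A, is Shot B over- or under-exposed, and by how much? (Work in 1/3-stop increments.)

8 stops darker

Aperture: f/11 → f/13 → f/14 → f/16 → f/18 → f/20 → f/22 → f/25 — 2 1/3 stops stopped down (darker).
Shutter speed: 1/40 → 1/50 → 1/60 → 1/80 → 1/100 → 1/125 → 1/160 — 2 stops faster (darker).
ISO: 1000 → 800 → 640 → 500 → 400 → 320 → 250 → 200 → 160 → 125 → 100 → 80 — 3 2/3 stops dropped (darker).
Net: −2 1/3 −2 −3 2/3 = −8 stops.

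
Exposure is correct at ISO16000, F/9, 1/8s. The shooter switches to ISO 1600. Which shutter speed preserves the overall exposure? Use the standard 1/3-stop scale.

ISO: 16000 → 12800 → 10000 → 8000 → 6400 → 5000 → 4000 → 3200 → 2500 → 2000 → 1600 — 3 1/3 stops lower (darker).
Need 3 1/3 stops brighter from the shutter speed: 1/8 → 1/6 → 1/5 → 1/4 → 0.3 → 0.4 → 0.5 → 0.6 → 0.8 → 1 → 1.3.

1.3 s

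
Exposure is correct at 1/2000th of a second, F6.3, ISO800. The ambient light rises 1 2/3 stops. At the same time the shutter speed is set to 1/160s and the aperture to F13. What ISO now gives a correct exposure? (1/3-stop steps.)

Scene light: 1 2/3 stops brighter.
Shutter speed: 1/2000 → 1/1600 → 1/1250 → 1/1000 → 1/800 → 1/640 → 1/500 → 1/400 → 1/320 → 1/250 → 1/200 → 1/160 — 3 2/3 stops slower (brighter).
Aperture: f/6.3 → f/7.1 → f/8 → f/9 → f/10 → f/11 → f/13 — 2 stops smaller aperture (darker).
Net so far: 3 1/3 stops brighter. ISO: 800 → 640 → 500 → 400 → 320 → 250 → 200 → 160 → 125 → 100 → 80.

ISO 80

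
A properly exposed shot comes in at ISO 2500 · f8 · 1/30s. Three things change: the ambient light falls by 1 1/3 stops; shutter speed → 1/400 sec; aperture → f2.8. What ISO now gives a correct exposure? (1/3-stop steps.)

ISO 10000

Scene light: 1 1/3 stops darker.
Shutter speed: 1/30 → 1/40 → 1/50 → 1/60 → 1/80 → 1/100 → 1/125 → 1/160 → 1/200 → 1/250 → 1/320 → 1/400 — 3 2/3 stops faster (darker).
Aperture: f/8 → f/7.1 → f/6.3 → f/5.6 → f/5 → f/4.5 → f/4 → f/3.5 → f/3.2 → f/2.8 — 3 stops larger aperture (brighter).
Net so far: 2 stops darker. ISO: 2500 → 3200 → 4000 → 5000 → 6400 → 8000 → 10000.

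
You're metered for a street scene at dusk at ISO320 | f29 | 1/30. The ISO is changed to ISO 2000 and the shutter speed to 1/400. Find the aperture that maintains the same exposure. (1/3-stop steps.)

f/20

ISO: 320 → 400 → 500 → 640 → 800 → 1000 → 1250 → 1600 → 2000 — 2 2/3 stops raised (brighter).
Shutter speed: 1/30 → 1/40 → 1/50 → 1/60 → 1/80 → 1/100 → 1/125 → 1/160 → 1/200 → 1/250 → 1/320 → 1/400 — 3 2/3 stops faster (darker).
Net change so far: 1 stop darker. Offset with the aperture: f/29 → f/25 → f/22 → f/20.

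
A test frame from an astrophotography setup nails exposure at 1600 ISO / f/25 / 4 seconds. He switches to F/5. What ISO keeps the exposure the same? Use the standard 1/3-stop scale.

ISO 64

Aperture: f/25 → f/22 → f/20 → f/18 → f/16 → f/14 → f/13 → f/11 → f/10 → f/9 → f/8 → f/7.1 → f/6.3 → f/5.6 → f/5 — 4 2/3 stops wider (brighter).
Need 4 2/3 stops darker from the ISO: 1600 → 1250 → 1000 → 800 → 640 → 500 → 400 → 320 → 250 → 200 → 160 → 125 → 100 → 80 → 64.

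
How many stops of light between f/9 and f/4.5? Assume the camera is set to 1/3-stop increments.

2 stops

f/9 → f/8 → f/7.1 → f/6.3 → f/5.6 → f/5 → f/4.5 — count the steps: 6 third-stops = 2 stops.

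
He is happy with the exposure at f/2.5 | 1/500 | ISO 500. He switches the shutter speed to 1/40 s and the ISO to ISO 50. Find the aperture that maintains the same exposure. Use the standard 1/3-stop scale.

Shutter speed: 1/500 → 1/400 → 1/320 → 1/250 → 1/200 → 1/160 → 1/125 → 1/100 → 1/80 → 1/60 → 1/50 → 1/40 — 3 2/3 stops longer (brighter).
ISO: 500 → 400 → 320 → 250 → 200 → 160 → 125 → 100 → 80 → 64 → 50 — 3 1/3 stops lower (darker).
Net change so far: 1/3 stop brighter. Offset with the aperture: f/2.5 → f/2.8.

f/2.8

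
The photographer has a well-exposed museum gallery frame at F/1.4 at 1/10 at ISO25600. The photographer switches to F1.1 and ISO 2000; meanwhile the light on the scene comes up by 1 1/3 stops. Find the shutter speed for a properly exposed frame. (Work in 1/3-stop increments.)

0.3 s

Scene light: 1 1/3 stops brighter.
Aperture: f/1.4 → f/1.2 → f/1.1 — 2/3 stop wider (brighter).
ISO: 25600 → 20000 → 16000 → 12800 → 10000 → 8000 → 6400 → 5000 → 4000 → 3200 → 2500 → 2000 — 3 2/3 stops dropped (darker).
Net so far: 1 2/3 stops darker. Shutter speed: 1/10 → 1/8 → 1/6 → 1/5 → 1/4 → 0.3.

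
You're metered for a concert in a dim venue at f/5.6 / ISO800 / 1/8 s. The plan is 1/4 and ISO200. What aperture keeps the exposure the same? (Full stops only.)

f/4

Shutter speed: 1/8 → 1/4 — 1 stop longer (brighter).
ISO: 800 → 400 → 200 — 2 stops dropped (darker).
Net change so far: 1 stop darker. Offset with the aperture: f/5.6 → f/4.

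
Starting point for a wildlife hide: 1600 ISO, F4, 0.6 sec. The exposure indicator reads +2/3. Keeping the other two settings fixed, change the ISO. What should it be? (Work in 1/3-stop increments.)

Overexposed by 2/3 stop → need 2/3 stop darker.
ISO: 1600 → 1250 → 1000.

ISO 1000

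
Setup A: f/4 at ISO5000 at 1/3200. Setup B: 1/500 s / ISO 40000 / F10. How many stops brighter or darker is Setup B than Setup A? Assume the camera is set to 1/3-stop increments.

3 stops brighter

Aperture: f/4 → f/4.5 → f/5 → f/5.6 → f/6.3 → f/7.1 → f/8 → f/9 → f/10 — 2 2/3 stops narrower (darker).
Shutter speed: 1/3200 → 1/2500 → 1/2000 → 1/1600 → 1/1250 → 1/1000 → 1/800 → 1/640 → 1/500 — 2 2/3 stops longer (brighter).
ISO: 5000 → 6400 → 8000 → 10000 → 12800 → 16000 → 20000 → 25600 → 32000 → 40000 — 3 stops raised (brighter).
Net: −2 2/3 +2 2/3 +3 = +3 stops.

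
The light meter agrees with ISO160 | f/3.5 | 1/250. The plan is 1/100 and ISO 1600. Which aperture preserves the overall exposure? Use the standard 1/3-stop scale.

f/18

Shutter speed: 1/250 → 1/200 → 1/160 → 1/125 → 1/100 — 1 1/3 stops longer (brighter).
ISO: 160 → 200 → 250 → 320 → 400 → 500 → 640 → 800 → 1000 → 1250 → 1600 — 3 1/3 stops higher (brighter).
Net change so far: 4 2/3 stops brighter. Offset with the aperture: f/3.5 → f/4 → f/4.5 → f/5 → f/5.6 → f/6.3 → f/7.1 → f/8 → f/9 → f/10 → f/11 → f/13 → f/14 → f/16 → f/18.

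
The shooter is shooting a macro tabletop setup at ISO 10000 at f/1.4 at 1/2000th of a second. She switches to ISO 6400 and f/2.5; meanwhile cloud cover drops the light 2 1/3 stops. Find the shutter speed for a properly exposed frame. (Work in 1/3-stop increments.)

1/80s

Scene light: 2 1/3 stops darker.
ISO: 10000 → 8000 → 6400 — 2/3 stop lower (darker).
Aperture: f/1.4 → f/1.6 → f/1.8 → f/2 → f/2.2 → f/2.5 — 1 2/3 stops stopped down (darker).
Net so far: 4 2/3 stops darker. Shutter speed: 1/2000 → 1/1600 → 1/1250 → 1/1000 → 1/800 → 1/640 → 1/500 → 1/400 → 1/320 → 1/250 → 1/200 → 1/160 → 1/125 → 1/100 → 1/80.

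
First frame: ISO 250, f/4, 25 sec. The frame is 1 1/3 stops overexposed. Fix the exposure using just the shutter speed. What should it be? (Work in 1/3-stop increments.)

10 s

Overexposed by 1 1/3 stops → need 1 1/3 stops darker.
Shutter speed: 25 → 20 → 15 → 13 → 10.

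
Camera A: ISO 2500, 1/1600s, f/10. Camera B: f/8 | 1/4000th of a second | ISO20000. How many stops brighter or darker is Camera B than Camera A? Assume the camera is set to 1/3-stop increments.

Aperture: f/10 → f/9 → f/8 — 2/3 stop larger aperture (brighter).
Shutter speed: 1/1600 → 1/2000 → 1/2500 → 1/3200 → 1/4000 — 1 1/3 stops faster (darker).
ISO: 2500 → 3200 → 4000 → 5000 → 6400 → 8000 → 10000 → 12800 → 16000 → 20000 — 3 stops higher (brighter).
Net: +2/3 −1 1/3 +3 = +2 1/3 stops.

2 1/3 stops brighter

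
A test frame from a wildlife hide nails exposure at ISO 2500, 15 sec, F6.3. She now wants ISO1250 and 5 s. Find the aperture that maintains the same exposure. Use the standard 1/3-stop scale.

ISO: 2500 → 2000 → 1600 → 1250 — 1 stop lower (darker).
Shutter speed: 15 → 13 → 10 → 8 → 6 → 5 — 1 2/3 stops shorter (darker).
Net change so far: 2 2/3 stops darker. Offset with the aperture: f/6.3 → f/5.6 → f/5 → f/4.5 → f/4 → f/3.5 → f/3.2 → f/2.8 → f/2.5.

f/2.5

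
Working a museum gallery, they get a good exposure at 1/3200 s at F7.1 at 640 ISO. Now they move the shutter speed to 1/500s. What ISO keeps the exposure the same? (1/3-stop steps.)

Shutter speed: 1/3200 → 1/2500 → 1/2000 → 1/1600 → 1/1250 → 1/1000 → 1/800 → 1/640 → 1/500 — 2 2/3 stops slower (brighter).
Need 2 2/3 stops darker from the ISO: 640 → 500 → 400 → 320 → 250 → 200 → 160 → 125 → 100.

ISO 100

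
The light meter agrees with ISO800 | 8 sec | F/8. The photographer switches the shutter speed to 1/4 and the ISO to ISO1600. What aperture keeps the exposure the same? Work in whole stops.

Shutter speed: 8 → 4 → 2 → 1 → 1/2 → 1/4 — 5 stops faster (darker).
ISO: 800 → 1600 — 1 stop raised (brighter).
Net change so far: 4 stops darker. Offset with the aperture: f/8 → f/5.6 → f/4 → f/2.8 → f/2.

f/2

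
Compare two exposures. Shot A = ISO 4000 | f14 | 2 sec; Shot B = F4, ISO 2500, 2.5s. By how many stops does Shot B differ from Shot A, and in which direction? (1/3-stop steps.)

Aperture: f/14 → f/13 → f/11 → f/10 → f/9 → f/8 → f/7.1 → f/6.3 → f/5.6 → f/5 → f/4.5 → f/4 — 3 2/3 stops larger aperture (brighter).
Shutter speed: 2 → 2.5 — 1/3 stop slower (brighter).
ISO: 4000 → 3200 → 2500 — 2/3 stop dropped (darker).
Net: +3 2/3 +1/3 −2/3 = +3 1/3 stops.

3 1/3 stops brighter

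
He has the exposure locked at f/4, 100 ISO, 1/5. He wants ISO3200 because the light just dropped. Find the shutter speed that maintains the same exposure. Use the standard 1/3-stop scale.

ISO: 100 → 125 → 160 → 200 → 250 → 320 → 400 → 500 → 640 → 800 → 1000 → 1250 → 1600 → 2000 → 2500 → 3200 — 5 stops higher (brighter).
Need 5 stops darker from the shutter speed: 1/5 → 1/6 → 1/8 → 1/10 → 1/13 → 1/15 → 1/20 → 1/25 → 1/30 → 1/40 → 1/50 → 1/60 → 1/80 → 1/100 → 1/125 → 1/160.

1/160s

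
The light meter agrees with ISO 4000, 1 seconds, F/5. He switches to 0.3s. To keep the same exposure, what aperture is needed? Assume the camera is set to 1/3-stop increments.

Shutter speed: 1 → 0.8 → 0.6 → 0.5 → 0.4 → 0.3 — 1 2/3 stops shorter (darker).
Need 1 2/3 stops brighter from the aperture: f/5 → f/4.5 → f/4 → f/3.5 → f/3.2 → f/2.8.

f/2.8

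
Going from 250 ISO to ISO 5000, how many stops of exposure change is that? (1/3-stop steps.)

250 → 320 → 400 → 500 → 640 → 800 → 1000 → 1250 → 1600 → 2000 → 2500 → 3200 → 4000 → 5000 — count the steps: 13 third-stops = 4 1/3 stops.

4 1/3 stops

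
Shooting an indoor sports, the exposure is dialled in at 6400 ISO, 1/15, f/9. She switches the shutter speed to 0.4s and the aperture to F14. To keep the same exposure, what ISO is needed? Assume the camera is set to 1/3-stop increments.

ISO 2500

Shutter speed: 1/15 → 1/13 → 1/10 → 1/8 → 1/6 → 1/5 → 1/4 → 0.3 → 0.4 — 2 2/3 stops longer (brighter).
Aperture: f/9 → f/10 → f/11 → f/13 → f/14 — 1 1/3 stops narrower (darker).
Net change so far: 1 1/3 stops brighter. Offset with the ISO: 6400 → 5000 → 4000 → 3200 → 2500.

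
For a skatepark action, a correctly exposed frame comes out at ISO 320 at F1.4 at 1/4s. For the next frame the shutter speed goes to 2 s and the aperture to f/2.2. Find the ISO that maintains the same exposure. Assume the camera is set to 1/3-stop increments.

Shutter speed: 1/4 → 0.3 → 0.4 → 0.5 → 0.6 → 0.8 → 1 → 1.3 → 1.6 → 2 — 3 stops longer (brighter).
Aperture: f/1.4 → f/1.6 → f/1.8 → f/2 → f/2.2 — 1 1/3 stops smaller aperture (darker).
Net change so far: 1 2/3 stops brighter. Offset with the ISO: 320 → 250 → 200 → 160 → 125 → 100.

ISO 100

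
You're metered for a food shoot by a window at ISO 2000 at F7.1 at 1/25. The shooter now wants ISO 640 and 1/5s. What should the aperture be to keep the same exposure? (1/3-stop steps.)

f/9

ISO: 2000 → 1600 → 1250 → 1000 → 800 → 640 — 1 2/3 stops dropped (darker).
Shutter speed: 1/25 → 1/20 → 1/15 → 1/13 → 1/10 → 1/8 → 1/6 → 1/5 — 2 1/3 stops longer (brighter).
Net change so far: 2/3 stop brighter. Offset with the aperture: f/7.1 → f/8 → f/9.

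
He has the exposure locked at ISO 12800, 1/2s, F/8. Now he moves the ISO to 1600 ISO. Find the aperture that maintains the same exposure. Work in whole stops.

f/2.8

ISO: 12800 → 6400 → 3200 → 1600 — 3 stops lower (darker).
Need 3 stops brighter from the aperture: f/8 → f/5.6 → f/4 → f/2.8.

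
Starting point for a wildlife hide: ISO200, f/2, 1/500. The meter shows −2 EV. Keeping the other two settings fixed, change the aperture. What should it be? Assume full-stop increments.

Underexposed by 2 stops → need 2 stops brighter.
Aperture: f/2 → f/1.4 → f/1.0.

f/1.0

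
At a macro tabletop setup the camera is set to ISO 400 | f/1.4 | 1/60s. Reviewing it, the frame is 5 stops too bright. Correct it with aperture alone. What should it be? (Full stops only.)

Overexposed by 5 stops → need 5 stops darker.
Aperture: f/1.4 → f/2 → f/2.8 → f/4 → f/5.6 → f/8.

f/8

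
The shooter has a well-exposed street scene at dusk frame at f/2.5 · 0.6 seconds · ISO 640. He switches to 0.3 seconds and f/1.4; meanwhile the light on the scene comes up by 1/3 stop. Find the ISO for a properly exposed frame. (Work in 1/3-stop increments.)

ISO 320

Scene light: 1/3 stop brighter.
Shutter speed: 0.6 → 0.5 → 0.4 → 0.3 — 1 stop shorter (darker).
Aperture: f/2.5 → f/2.2 → f/2 → f/1.8 → f/1.6 → f/1.4 — 1 2/3 stops larger aperture (brighter).
Net so far: 1 stop brighter. ISO: 640 → 500 → 400 → 320.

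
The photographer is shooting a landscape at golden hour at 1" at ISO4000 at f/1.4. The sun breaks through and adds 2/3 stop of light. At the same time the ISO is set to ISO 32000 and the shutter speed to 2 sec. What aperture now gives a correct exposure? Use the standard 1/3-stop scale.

Scene light: 2/3 stop brighter.
ISO: 4000 → 5000 → 6400 → 8000 → 10000 → 12800 → 16000 → 20000 → 25600 → 32000 — 3 stops higher (brighter).
Shutter speed: 1 → 1.3 → 1.6 → 2 — 1 stop longer (brighter).
Net so far: 4 2/3 stops brighter. Aperture: f/1.4 → f/1.6 → f/1.8 → f/2 → f/2.2 → f/2.5 → f/2.8 → f/3.2 → f/3.5 → f/4 → f/4.5 → f/5 → f/5.6 → f/6.3 → f/7.1.

f/7.1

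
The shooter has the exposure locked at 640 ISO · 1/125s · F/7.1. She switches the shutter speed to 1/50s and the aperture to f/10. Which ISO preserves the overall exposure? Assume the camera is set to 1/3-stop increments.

ISO 500

Shutter speed: 1/125 → 1/100 → 1/80 → 1/60 → 1/50 — 1 1/3 stops longer (brighter).
Aperture: f/7.1 → f/8 → f/9 → f/10 — 1 stop stopped down (darker).
Net change so far: 1/3 stop brighter. Offset with the ISO: 640 → 500.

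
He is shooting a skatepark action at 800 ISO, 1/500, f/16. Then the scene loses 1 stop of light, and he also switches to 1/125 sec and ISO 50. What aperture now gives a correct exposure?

Scene light: 1 stop darker.
Shutter speed: 1/500 → 1/250 → 1/125 — 2 stops slower (brighter).
ISO: 800 → 400 → 200 → 100 → 50 — 4 stops lower (darker).
Net so far: 3 stops darker. Aperture: f/16 → f/11 → f/8 → f/5.6.

f/5.6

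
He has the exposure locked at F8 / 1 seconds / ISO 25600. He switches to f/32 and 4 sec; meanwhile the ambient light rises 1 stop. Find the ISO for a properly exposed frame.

Scene light: 1 stop brighter.
Aperture: f/8 → f/11 → f/16 → f/22 → f/32 — 4 stops narrower (darker).
Shutter speed: 1 → 2 → 4 — 2 stops longer (brighter).
Net so far: 1 stop darker. ISO: 25600 → 51200.

ISO 51200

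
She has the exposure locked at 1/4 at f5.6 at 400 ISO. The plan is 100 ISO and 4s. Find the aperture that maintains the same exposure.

f/11

ISO: 400 → 200 → 100 — 2 stops dropped (darker).
Shutter speed: 1/4 → 1/2 → 1 → 2 → 4 — 4 stops longer (brighter).
Net change so far: 2 stops brighter. Offset with the aperture: f/5.6 → f/8 → f/11.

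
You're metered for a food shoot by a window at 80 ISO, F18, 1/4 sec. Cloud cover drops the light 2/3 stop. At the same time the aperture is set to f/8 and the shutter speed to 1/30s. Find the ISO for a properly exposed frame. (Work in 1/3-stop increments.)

Scene light: 2/3 stop darker.
Aperture: f/18 → f/16 → f/14 → f/13 → f/11 → f/10 → f/9 → f/8 — 2 1/3 stops opened up (brighter).
Shutter speed: 1/4 → 1/5 → 1/6 → 1/8 → 1/10 → 1/13 → 1/15 → 1/20 → 1/25 → 1/30 — 3 stops faster (darker).
Net so far: 1 1/3 stops darker. ISO: 80 → 100 → 125 → 160 → 200.

ISO 200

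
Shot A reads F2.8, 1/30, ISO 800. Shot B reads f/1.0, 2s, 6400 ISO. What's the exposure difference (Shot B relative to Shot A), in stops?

12 stops brighter

Aperture: f/2.8 → f/2 → f/1.4 → f/1.0 — 3 stops wider (brighter).
Shutter speed: 1/30 → 1/15 → 1/8 → 1/4 → 1/2 → 1 → 2 — 6 stops longer (brighter).
ISO: 800 → 1600 → 3200 → 6400 — 3 stops raised (brighter).
Net: +3 +6 +3 = +12 stops.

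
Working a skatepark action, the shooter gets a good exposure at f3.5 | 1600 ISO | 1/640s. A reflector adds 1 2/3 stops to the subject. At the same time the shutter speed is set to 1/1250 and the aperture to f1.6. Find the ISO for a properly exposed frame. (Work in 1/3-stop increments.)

Scene light: 1 2/3 stops brighter.
Shutter speed: 1/640 → 1/800 → 1/1000 → 1/1250 — 1 stop faster (darker).
Aperture: f/3.5 → f/3.2 → f/2.8 → f/2.5 → f/2.2 → f/2 → f/1.8 → f/1.6 — 2 1/3 stops wider (brighter).
Net so far: 3 stops brighter. ISO: 1600 → 1250 → 1000 → 800 → 640 → 500 → 400 → 320 → 250 → 200.

ISO 200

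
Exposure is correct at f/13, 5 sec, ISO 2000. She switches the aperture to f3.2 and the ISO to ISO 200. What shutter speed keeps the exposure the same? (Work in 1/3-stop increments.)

3.2 s

Aperture: f/13 → f/11 → f/10 → f/9 → f/8 → f/7.1 → f/6.3 → f/5.6 → f/5 → f/4.5 → f/4 → f/3.5 → f/3.2 — 4 stops larger aperture (brighter).
ISO: 2000 → 1600 → 1250 → 1000 → 800 → 640 → 500 → 400 → 320 → 250 → 200 — 3 1/3 stops dropped (darker).
Net change so far: 2/3 stop brighter. Offset with the shutter speed: 5 → 4 → 3.2.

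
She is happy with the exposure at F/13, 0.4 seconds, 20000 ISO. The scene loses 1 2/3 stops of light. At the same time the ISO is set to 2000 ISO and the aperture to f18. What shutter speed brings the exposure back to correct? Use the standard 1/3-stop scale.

25 s

Scene light: 1 2/3 stops darker.
ISO: 20000 → 16000 → 12800 → 10000 → 8000 → 6400 → 5000 → 4000 → 3200 → 2500 → 2000 — 3 1/3 stops dropped (darker).
Aperture: f/13 → f/14 → f/16 → f/18 — 1 stop smaller aperture (darker).
Net so far: 6 stops darker. Shutter speed: 0.4 → 0.5 → 0.6 → 0.8 → 1 → 1.3 → 1.6 → 2 → 2.5 → 3.2 → 4 → 5 → 6 → 8 → 10 → 13 → 15 → 20 → 25.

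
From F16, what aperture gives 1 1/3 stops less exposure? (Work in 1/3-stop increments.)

Aperture: f/16 → f/18 → f/20 → f/22 → f/25 — 1 1/3 stops narrower (darker).

f/25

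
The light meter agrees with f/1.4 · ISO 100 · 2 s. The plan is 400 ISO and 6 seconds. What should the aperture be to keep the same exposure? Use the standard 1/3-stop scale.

f/5

ISO: 100 → 125 → 160 → 200 → 250 → 320 → 400 — 2 stops higher (brighter).
Shutter speed: 2 → 2.5 → 3.2 → 4 → 5 → 6 — 1 2/3 stops slower (brighter).
Net change so far: 3 2/3 stops brighter. Offset with the aperture: f/1.4 → f/1.6 → f/1.8 → f/2 → f/2.2 → f/2.5 → f/2.8 → f/3.2 → f/3.5 → f/4 → f/4.5 → f/5.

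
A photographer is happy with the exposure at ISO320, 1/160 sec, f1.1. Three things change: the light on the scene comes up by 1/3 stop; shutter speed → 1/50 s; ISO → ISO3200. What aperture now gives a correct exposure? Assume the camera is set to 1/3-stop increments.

f/7.1

Scene light: 1/3 stop brighter.
Shutter speed: 1/160 → 1/125 → 1/100 → 1/80 → 1/60 → 1/50 — 1 2/3 stops longer (brighter).
ISO: 320 → 400 → 500 → 640 → 800 → 1000 → 1250 → 1600 → 2000 → 2500 → 3200 — 3 1/3 stops higher (brighter).
Net so far: 5 1/3 stops brighter. Aperture: f/1.1 → f/1.2 → f/1.4 → f/1.6 → f/1.8 → f/2 → f/2.2 → f/2.5 → f/2.8 → f/3.2 → f/3.5 → f/4 → f/4.5 → f/5 → f/5.6 → f/6.3 → f/7.1.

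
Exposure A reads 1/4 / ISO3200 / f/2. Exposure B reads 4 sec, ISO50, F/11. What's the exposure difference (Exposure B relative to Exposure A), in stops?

7 stops darker

Aperture: f/2 → f/2.8 → f/4 → f/5.6 → f/8 → f/11 — 5 stops narrower (darker).
Shutter speed: 1/4 → 1/2 → 1 → 2 → 4 — 4 stops longer (brighter).
ISO: 3200 → 1600 → 800 → 400 → 200 → 100 → 50 — 6 stops dropped (darker).
Net: −5 +4 −6 = −7 stops.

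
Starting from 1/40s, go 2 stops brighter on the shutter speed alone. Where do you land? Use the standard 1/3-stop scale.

1/10s

Shutter speed: 1/40 → 1/30 → 1/25 → 1/20 → 1/15 → 1/13 → 1/10 — 2 stops longer (brighter).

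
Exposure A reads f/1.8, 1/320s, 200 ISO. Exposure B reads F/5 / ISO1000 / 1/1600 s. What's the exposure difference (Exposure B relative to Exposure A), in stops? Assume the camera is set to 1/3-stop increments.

Aperture: f/1.8 → f/2 → f/2.2 → f/2.5 → f/2.8 → f/3.2 → f/3.5 → f/4 → f/4.5 → f/5 — 3 stops narrower (darker).
Shutter speed: 1/320 → 1/400 → 1/500 → 1/640 → 1/800 → 1/1000 → 1/1250 → 1/1600 — 2 1/3 stops faster (darker).
ISO: 200 → 250 → 320 → 400 → 500 → 640 → 800 → 1000 — 2 1/3 stops raised (brighter).
Net: −3 −2 1/3 +2 1/3 = −3 stops.

3 stops darker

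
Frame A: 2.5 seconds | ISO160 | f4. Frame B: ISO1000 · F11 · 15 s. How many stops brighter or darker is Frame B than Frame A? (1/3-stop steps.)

2 1/3 stops brighter

Aperture: f/4 → f/4.5 → f/5 → f/5.6 → f/6.3 → f/7.1 → f/8 → f/9 → f/10 → f/11 — 3 stops narrower (darker).
Shutter speed: 2.5 → 3.2 → 4 → 5 → 6 → 8 → 10 → 13 → 15 — 2 2/3 stops longer (brighter).
ISO: 160 → 200 → 250 → 320 → 400 → 500 → 640 → 800 → 1000 — 2 2/3 stops raised (brighter).
Net: −3 +2 2/3 +2 2/3 = +2 1/3 stops.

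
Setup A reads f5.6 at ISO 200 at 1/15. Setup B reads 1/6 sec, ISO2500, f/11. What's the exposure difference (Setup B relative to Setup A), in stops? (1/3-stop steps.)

3 stops brighter

Aperture: f/5.6 → f/6.3 → f/7.1 → f/8 → f/9 → f/10 → f/11 — 2 stops narrower (darker).
Shutter speed: 1/15 → 1/13 → 1/10 → 1/8 → 1/6 — 1 1/3 stops slower (brighter).
ISO: 200 → 250 → 320 → 400 → 500 → 640 → 800 → 1000 → 1250 → 1600 → 2000 → 2500 — 3 2/3 stops raised (brighter).
Net: −2 +1 1/3 +3 2/3 = +3 stops.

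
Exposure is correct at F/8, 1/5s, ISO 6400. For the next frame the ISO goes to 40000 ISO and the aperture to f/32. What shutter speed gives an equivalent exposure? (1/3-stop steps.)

ISO: 6400 → 8000 → 10000 → 12800 → 16000 → 20000 → 25600 → 32000 → 40000 — 2 2/3 stops higher (brighter).
Aperture: f/8 → f/9 → f/10 → f/11 → f/13 → f/14 → f/16 → f/18 → f/20 → f/22 → f/25 → f/29 → f/32 — 4 stops stopped down (darker).
Net change so far: 1 1/3 stops darker. Offset with the shutter speed: 1/5 → 1/4 → 0.3 → 0.4 → 0.5.

0.5 s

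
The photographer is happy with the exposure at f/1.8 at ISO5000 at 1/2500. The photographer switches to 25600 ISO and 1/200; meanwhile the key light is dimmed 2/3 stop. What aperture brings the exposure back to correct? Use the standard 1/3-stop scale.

Scene light: 2/3 stop darker.
ISO: 5000 → 6400 → 8000 → 10000 → 12800 → 16000 → 20000 → 25600 — 2 1/3 stops higher (brighter).
Shutter speed: 1/2500 → 1/2000 → 1/1600 → 1/1250 → 1/1000 → 1/800 → 1/640 → 1/500 → 1/400 → 1/320 → 1/250 → 1/200 — 3 2/3 stops longer (brighter).
Net so far: 5 1/3 stops brighter. Aperture: f/1.8 → f/2 → f/2.2 → f/2.5 → f/2.8 → f/3.2 → f/3.5 → f/4 → f/4.5 → f/5 → f/5.6 → f/6.3 → f/7.1 → f/8 → f/9 → f/10 → f/11.

f/11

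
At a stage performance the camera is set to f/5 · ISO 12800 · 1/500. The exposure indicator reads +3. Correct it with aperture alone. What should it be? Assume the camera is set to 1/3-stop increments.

Overexposed by 3 stops → need 3 stops darker.
Aperture: f/5 → f/5.6 → f/6.3 → f/7.1 → f/8 → f/9 → f/10 → f/11 → f/13 → f/14.

f/14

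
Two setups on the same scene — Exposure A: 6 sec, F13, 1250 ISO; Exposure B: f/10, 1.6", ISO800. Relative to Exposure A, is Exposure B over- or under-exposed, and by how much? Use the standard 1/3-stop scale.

2 stops darker

Aperture: f/13 → f/11 → f/10 — 2/3 stop wider (brighter).
Shutter speed: 6 → 5 → 4 → 3.2 → 2.5 → 2 → 1.6 — 2 stops faster (darker).
ISO: 1250 → 1000 → 800 — 2/3 stop dropped (darker).
Net: +2/3 −2 −2/3 = −2 stops.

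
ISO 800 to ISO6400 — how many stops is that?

3 stops

800 → 1600 → 3200 → 6400 — count the steps: 3 stops.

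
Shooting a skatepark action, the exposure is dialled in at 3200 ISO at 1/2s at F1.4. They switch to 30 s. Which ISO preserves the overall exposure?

ISO 50

Shutter speed: 1/2 → 1 → 2 → 4 → 8 → 15 → 30 — 6 stops slower (brighter).
Need 6 stops darker from the ISO: 3200 → 1600 → 800 → 400 → 200 → 100 → 50.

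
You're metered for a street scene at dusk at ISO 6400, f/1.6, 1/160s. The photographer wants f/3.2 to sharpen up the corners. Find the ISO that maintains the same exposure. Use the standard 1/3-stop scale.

Aperture: f/1.6 → f/1.8 → f/2 → f/2.2 → f/2.5 → f/2.8 → f/3.2 — 2 stops narrower (darker).
Need 2 stops brighter from the ISO: 6400 → 8000 → 10000 → 12800 → 16000 → 20000 → 25600.

ISO 25600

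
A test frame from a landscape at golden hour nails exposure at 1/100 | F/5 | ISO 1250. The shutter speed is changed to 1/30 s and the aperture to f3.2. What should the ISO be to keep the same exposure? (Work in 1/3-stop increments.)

Shutter speed: 1/100 → 1/80 → 1/60 → 1/50 → 1/40 → 1/30 — 1 2/3 stops longer (brighter).
Aperture: f/5 → f/4.5 → f/4 → f/3.5 → f/3.2 — 1 1/3 stops opened up (brighter).
Net change so far: 3 stops brighter. Offset with the ISO: 1250 → 1000 → 800 → 640 → 500 → 400 → 320 → 250 → 200 → 160.

ISO 160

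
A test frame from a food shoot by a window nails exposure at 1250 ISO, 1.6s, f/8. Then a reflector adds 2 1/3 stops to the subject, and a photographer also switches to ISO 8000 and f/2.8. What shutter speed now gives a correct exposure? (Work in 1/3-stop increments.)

Scene light: 2 1/3 stops brighter.
ISO: 1250 → 1600 → 2000 → 2500 → 3200 → 4000 → 5000 → 6400 → 8000 — 2 2/3 stops higher (brighter).
Aperture: f/8 → f/7.1 → f/6.3 → f/5.6 → f/5 → f/4.5 → f/4 → f/3.5 → f/3.2 → f/2.8 — 3 stops wider (brighter).
Net so far: 8 stops brighter. Shutter speed: 1.6 → 1.3 → 1 → 0.8 → 0.6 → 0.5 → 0.4 → 0.3 → 1/4 → 1/5 → 1/6 → 1/8 → 1/10 → 1/13 → 1/15 → 1/20 → 1/25 → 1/30 → 1/40 → 1/50 → 1/60 → 1/80 → 1/100 → 1/125 → 1/160.

1/160s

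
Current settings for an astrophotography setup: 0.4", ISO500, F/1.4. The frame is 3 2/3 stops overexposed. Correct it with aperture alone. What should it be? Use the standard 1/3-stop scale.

Overexposed by 3 2/3 stops → need 3 2/3 stops darker.
Aperture: f/1.4 → f/1.6 → f/1.8 → f/2 → f/2.2 → f/2.5 → f/2.8 → f/3.2 → f/3.5 → f/4 → f/4.5 → f/5.

f/5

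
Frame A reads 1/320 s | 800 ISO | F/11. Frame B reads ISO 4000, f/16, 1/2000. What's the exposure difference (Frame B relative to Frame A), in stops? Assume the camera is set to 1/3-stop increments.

1 1/3 stops darker

Aperture: f/11 → f/13 → f/14 → f/16 — 1 stop smaller aperture (darker).
Shutter speed: 1/320 → 1/400 → 1/500 → 1/640 → 1/800 → 1/1000 → 1/1250 → 1/1600 → 1/2000 — 2 2/3 stops faster (darker).
ISO: 800 → 1000 → 1250 → 1600 → 2000 → 2500 → 3200 → 4000 — 2 1/3 stops raised (brighter).
Net: −1 −2 2/3 +2 1/3 = −1 1/3 stops.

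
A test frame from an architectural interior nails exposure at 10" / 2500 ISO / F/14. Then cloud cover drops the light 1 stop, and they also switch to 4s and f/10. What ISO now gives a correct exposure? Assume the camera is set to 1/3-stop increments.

Scene light: 1 stop darker.
Shutter speed: 10 → 8 → 6 → 5 → 4 — 1 1/3 stops faster (darker).
Aperture: f/14 → f/13 → f/11 → f/10 — 1 stop wider (brighter).
Net so far: 1 1/3 stops darker. ISO: 2500 → 3200 → 4000 → 5000 → 6400.

ISO 6400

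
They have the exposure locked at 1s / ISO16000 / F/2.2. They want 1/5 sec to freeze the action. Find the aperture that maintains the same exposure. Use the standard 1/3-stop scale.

f/1.0

Shutter speed: 1 → 0.8 → 0.6 → 0.5 → 0.4 → 0.3 → 1/4 → 1/5 — 2 1/3 stops faster (darker).
Need 2 1/3 stops brighter from the aperture: f/2.2 → f/2 → f/1.8 → f/1.6 → f/1.4 → f/1.2 → f/1.1 → f/1.0.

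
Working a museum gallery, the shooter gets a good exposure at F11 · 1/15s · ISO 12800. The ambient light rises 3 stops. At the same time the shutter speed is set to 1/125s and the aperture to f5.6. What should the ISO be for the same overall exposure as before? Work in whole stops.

ISO 3200

Scene light: 3 stops brighter.
Shutter speed: 1/15 → 1/30 → 1/60 → 1/125 — 3 stops faster (darker).
Aperture: f/11 → f/8 → f/5.6 — 2 stops larger aperture (brighter).
Net so far: 2 stops brighter. ISO: 12800 → 6400 → 3200.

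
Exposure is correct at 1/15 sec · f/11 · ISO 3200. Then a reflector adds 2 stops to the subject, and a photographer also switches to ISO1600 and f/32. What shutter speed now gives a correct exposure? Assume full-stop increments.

Scene light: 2 stops brighter.
ISO: 3200 → 1600 — 1 stop lower (darker).
Aperture: f/11 → f/16 → f/22 → f/32 — 3 stops narrower (darker).
Net so far: 2 stops darker. Shutter speed: 1/15 → 1/8 → 1/4.

1/4s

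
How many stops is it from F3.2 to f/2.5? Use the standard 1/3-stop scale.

f/3.2 → f/2.8 → f/2.5 — count the steps: 2 third-stops = 2/3 stop.

2/3 stop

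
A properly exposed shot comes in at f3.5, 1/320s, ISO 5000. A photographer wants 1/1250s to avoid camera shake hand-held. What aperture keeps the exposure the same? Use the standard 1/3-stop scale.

Shutter speed: 1/320 → 1/400 → 1/500 → 1/640 → 1/800 → 1/1000 → 1/1250 — 2 stops faster (darker).
Need 2 stops brighter from the aperture: f/3.5 → f/3.2 → f/2.8 → f/2.5 → f/2.2 → f/2 → f/1.8.

f/1.8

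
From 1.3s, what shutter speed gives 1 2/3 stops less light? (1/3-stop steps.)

0.4 s

Shutter speed: 1.3 → 1 → 0.8 → 0.6 → 0.5 → 0.4 — 1 2/3 stops shorter (darker).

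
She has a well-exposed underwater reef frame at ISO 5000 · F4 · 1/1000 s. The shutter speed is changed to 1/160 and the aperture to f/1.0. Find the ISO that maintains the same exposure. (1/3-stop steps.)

Shutter speed: 1/1000 → 1/800 → 1/640 → 1/500 → 1/400 → 1/320 → 1/250 → 1/200 → 1/160 — 2 2/3 stops longer (brighter).
Aperture: f/4 → f/3.5 → f/3.2 → f/2.8 → f/2.5 → f/2.2 → f/2 → f/1.8 → f/1.6 → f/1.4 → f/1.2 → f/1.1 → f/1.0 — 4 stops opened up (brighter).
Net change so far: 6 2/3 stops brighter. Offset with the ISO: 5000 → 4000 → 3200 → 2500 → 2000 → 1600 → 1250 → 1000 → 800 → 640 → 500 → 400 → 320 → 250 → 200 → 160 → 125 → 100 → 80 → 64 → 50.

ISO 50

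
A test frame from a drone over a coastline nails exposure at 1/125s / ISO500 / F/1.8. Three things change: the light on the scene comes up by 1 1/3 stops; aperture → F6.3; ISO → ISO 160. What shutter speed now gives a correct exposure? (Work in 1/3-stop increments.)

1/8s

Scene light: 1 1/3 stops brighter.
Aperture: f/1.8 → f/2 → f/2.2 → f/2.5 → f/2.8 → f/3.2 → f/3.5 → f/4 → f/4.5 → f/5 → f/5.6 → f/6.3 — 3 2/3 stops smaller aperture (darker).
ISO: 500 → 400 → 320 → 250 → 200 → 160 — 1 2/3 stops lower (darker).
Net so far: 4 stops darker. Shutter speed: 1/125 → 1/100 → 1/80 → 1/60 → 1/50 → 1/40 → 1/30 → 1/25 → 1/20 → 1/15 → 1/13 → 1/10 → 1/8.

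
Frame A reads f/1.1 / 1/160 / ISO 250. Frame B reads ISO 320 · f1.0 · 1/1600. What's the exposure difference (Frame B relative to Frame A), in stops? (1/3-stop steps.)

2 2/3 stops darker

Aperture: f/1.1 → f/1.0 — 1/3 stop opened up (brighter).
Shutter speed: 1/160 → 1/200 → 1/250 → 1/320 → 1/400 → 1/500 → 1/640 → 1/800 → 1/1000 → 1/1250 → 1/1600 — 3 1/3 stops faster (darker).
ISO: 250 → 320 — 1/3 stop raised (brighter).
Net: +1/3 −3 1/3 +1/3 = −2 2/3 stops.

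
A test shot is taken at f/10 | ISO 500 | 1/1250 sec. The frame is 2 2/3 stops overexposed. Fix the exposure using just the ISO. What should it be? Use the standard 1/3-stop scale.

Overexposed by 2 2/3 stops → need 2 2/3 stops darker.
ISO: 500 → 400 → 320 → 250 → 200 → 160 → 125 → 100 → 80.

ISO 80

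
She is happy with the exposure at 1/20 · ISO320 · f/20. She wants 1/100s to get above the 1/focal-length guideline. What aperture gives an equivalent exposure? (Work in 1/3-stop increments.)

Shutter speed: 1/20 → 1/25 → 1/30 → 1/40 → 1/50 → 1/60 → 1/80 → 1/100 — 2 1/3 stops faster (darker).
Need 2 1/3 stops brighter from the aperture: f/20 → f/18 → f/16 → f/14 → f/13 → f/11 → f/10 → f/9.

f/9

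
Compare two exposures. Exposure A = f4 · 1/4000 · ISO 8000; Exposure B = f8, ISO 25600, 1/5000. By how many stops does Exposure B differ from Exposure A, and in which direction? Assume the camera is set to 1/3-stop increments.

2/3 stop darker

Aperture: f/4 → f/4.5 → f/5 → f/5.6 → f/6.3 → f/7.1 → f/8 — 2 stops smaller aperture (darker).
Shutter speed: 1/4000 → 1/5000 — 1/3 stop faster (darker).
ISO: 8000 → 10000 → 12800 → 16000 → 20000 → 25600 — 1 2/3 stops higher (brighter).
Net: −2 −1/3 +1 2/3 = −2/3 stops.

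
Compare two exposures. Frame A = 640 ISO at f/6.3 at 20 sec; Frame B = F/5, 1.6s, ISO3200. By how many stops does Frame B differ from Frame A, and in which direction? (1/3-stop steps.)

Aperture: f/6.3 → f/5.6 → f/5 — 2/3 stop larger aperture (brighter).
Shutter speed: 20 → 15 → 13 → 10 → 8 → 6 → 5 → 4 → 3.2 → 2.5 → 2 → 1.6 — 3 2/3 stops shorter (darker).
ISO: 640 → 800 → 1000 → 1250 → 1600 → 2000 → 2500 → 3200 — 2 1/3 stops raised (brighter).
Net: +2/3 −3 2/3 +2 1/3 = −2/3 stops.

2/3 stop darker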